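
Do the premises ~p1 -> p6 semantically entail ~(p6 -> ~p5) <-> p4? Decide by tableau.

Initial set: {(~p1 -> p6); ~(~(p6 -> ~p5) <-> p4)}.
(~p1 -> p6): β-rule — branch into ~~p1  //  p6.
  branch 1 (add ~~p1):
    ~(~(p6 -> ~p5) <-> p4): β-rule — branch into ~(p6 -> ~p5), ~p4  //  ~~(p6 -> ~p5), p4.
      branch 1.1 (add ~(p6 -> ~p5), ~p4):
        ~(p6 -> ~p5): α-rule — add p6, ~~p5.
        ○ open, literals {p1=true, p4=false, p5=true, p6=true}.
      branch 1.2 (add ~~(p6 -> ~p5), p4):
        ~~(p6 -> ~p5): β-rule — branch into ~p6  //  ~p5.
          branch 1.2.1 (add ~p6):
            ○ open, literals {p1=true, p4=true, p6=false}.
          branch 1.2.2 (add ~p5):
            ○ open, literals {p1=true, p4=true, p5=false}.
  branch 2 (add p6):
    ~(~(p6 -> ~p5) <-> p4): β-rule — branch into ~(p6 -> ~p5), ~p4  //  ~~(p6 -> ~p5), p4.
      branch 2.1 (add ~(p6 -> ~p5), ~p4):
        ~(p6 -> ~p5): α-rule — add p6, ~~p5.
        ○ open, literals {p4=false, p5=true, p6=true}.
      branch 2.2 (add ~~(p6 -> ~p5), p4):
        ~~(p6 -> ~p5): β-rule — branch into ~p6  //  ~p5.
          branch 2.2.1 (add ~p6):
            × closes — contains both p6 and ~p6.
          branch 2.2.2 (add ~p5):
            ○ open, literals {p4=true, p5=false, p6=true}.
1 branch closed, 5 open.
An open branch gives a countermodel: p1=true, p4=false, p5=true, p6=true (unmentioned atoms arbitrary); the premises hold there but the conclusion fails.

No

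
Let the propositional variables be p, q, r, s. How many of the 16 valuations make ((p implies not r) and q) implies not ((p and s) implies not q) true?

Initial set: {(((p implies not r) and q) implies not ((p and s) implies not q))}.
(((p implies not r) and q) implies not ((p and s) implies not q)): β-rule — branch into not ((p implies not r) and q)  //  not ((p and s) implies not q).
  branch 1 (add not ((p implies not r) and q)):
    not ((p implies not r) and q): β-rule — branch into not (p implies not r)  //  not q.
      branch 1.1 (add not (p implies not r)):
        not (p implies not r): α-rule — add p, not not r.
        ○ open, literals {p=true, r=true}.
      branch 1.2 (add not q):
        ○ open, literals {q=false}.
  branch 2 (add not ((p and s) implies not q)):
    not ((p and s) implies not q): α-rule — add (p and s), not not q.
    (p and s): α-rule — add p, s.
    ○ open, literals {p=true, q=true, s=true}.
0 branches closed, 3 open.
Each open branch fixes some atoms; the unmentioned ones are free. Counting distinct full assignments: branch {p=true, r=true} (q, s) contributes 4 new; branch {q=false} (p, r, s) contributes 6 new; branch {p=true, q=true, s=true} (r) contributes 1 new. Total: 11.

11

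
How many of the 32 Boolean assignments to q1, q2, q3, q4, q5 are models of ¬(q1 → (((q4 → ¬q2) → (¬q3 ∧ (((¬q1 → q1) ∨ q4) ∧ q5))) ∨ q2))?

Initial set: {T ¬(q1 → (((q4 → ¬q2) → (¬q3 ∧ (((¬q1 → q1) ∨ q4) ∧ q5))) ∨ q2))}.
T ¬(q1 → (((q4 → ¬q2) → (¬q3 ∧ (((¬q1 → q1) ∨ q4) ∧ q5))) ∨ q2)): α-rule — add T q1, F (((q4 → ¬q2) → (¬q3 ∧ (((¬q1 → q1) ∨ q4) ∧ q5))) ∨ q2).
F (((q4 → ¬q2) → (¬q3 ∧ (((¬q1 → q1) ∨ q4) ∧ q5))) ∨ q2): α-rule — add F ((q4 → ¬q2) → (¬q3 ∧ (((¬q1 → q1) ∨ q4) ∧ q5))), F q2.
F ((q4 → ¬q2) → (¬q3 ∧ (((¬q1 → q1) ∨ q4) ∧ q5))): α-rule — add T (q4 → ¬q2), F (¬q3 ∧ (((¬q1 → q1) ∨ q4) ∧ q5)).
T (q4 → ¬q2): β-rule — branch into F q4  //  T ¬q2.
  branch 1 (add F q4):
    F (¬q3 ∧ (((¬q1 → q1) ∨ q4) ∧ q5)): β-rule — branch into F ¬q3  //  F (((¬q1 → q1) ∨ q4) ∧ q5).
      branch 1.1 (add F ¬q3):
        ○ open, literals {q1=true, q2=false, q3=true, q4=false}.
      branch 1.2 (add F (((¬q1 → q1) ∨ q4) ∧ q5)):
        F (((¬q1 → q1) ∨ q4) ∧ q5): β-rule — branch into F ((¬q1 → q1) ∨ q4)  //  F q5.
          branch 1.2.1 (add F ((¬q1 → q1) ∨ q4)):
            F ((¬q1 → q1) ∨ q4): α-rule — add F (¬q1 → q1), F q4.
            F (¬q1 → q1): α-rule — add T ¬q1, F q1.
            × closes — contains both q1 and ¬q1.
          branch 1.2.2 (add F q5):
            ○ open, literals {q1=true, q2=false, q4=false, q5=false}.
  branch 2 (add T ¬q2):
    F (¬q3 ∧ (((¬q1 → q1) ∨ q4) ∧ q5)): β-rule — branch into F ¬q3  //  F (((¬q1 → q1) ∨ q4) ∧ q5).
      branch 2.1 (add F ¬q3):
        ○ open, literals {q1=true, q2=false, q3=true}.
      branch 2.2 (add F (((¬q1 → q1) ∨ q4) ∧ q5)):
        F (((¬q1 → q1) ∨ q4) ∧ q5): β-rule — branch into F ((¬q1 → q1) ∨ q4)  //  F q5.
          branch 2.2.1 (add F ((¬q1 → q1) ∨ q4)):
            F ((¬q1 → q1) ∨ q4): α-rule — add F (¬q1 → q1), F q4.
            F (¬q1 → q1): α-rule — add T ¬q1, F q1.
            × closes — contains both q1 and ¬q1.
          branch 2.2.2 (add F q5):
            ○ open, literals {q1=true, q2=false, q5=false}.
2 branches closed, 4 open.
Each open branch fixes some atoms; the unmentioned ones are free. Counting distinct full assignments: branch {q1=true, q2=false, q3=true, q4=false} (q5) contributes 2 new; branch {q1=true, q2=false, q4=false, q5=false} (q3) contributes 1 new; branch {q1=true, q2=false, q3=true} (q4, q5) contributes 2 new; branch {q1=true, q2=false, q5=false} (q3, q4) contributes 1 new. Total: 6.

6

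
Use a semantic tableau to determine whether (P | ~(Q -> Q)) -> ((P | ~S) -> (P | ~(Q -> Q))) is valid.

Valid

Assume the negation and expand:
Initial set: {~((P | ~(Q -> Q)) -> ((P | ~S) -> (P | ~(Q -> Q))))}.
~((P | ~(Q -> Q)) -> ((P | ~S) -> (P | ~(Q -> Q)))): α-rule — add (P | ~(Q -> Q)), ~((P | ~S) -> (P | ~(Q -> Q))).
~((P | ~S) -> (P | ~(Q -> Q))): α-rule — add (P | ~S), ~(P | ~(Q -> Q)).
~(P | ~(Q -> Q)): α-rule — add ~P, ~~(Q -> Q).
(P | ~(Q -> Q)): β-rule — branch into P  //  ~(Q -> Q).
  branch 1 (add P):
    × closes — contains both P and ~P.
  branch 2 (add ~(Q -> Q)):
    ~(Q -> Q): α-rule — add Q, ~Q.
    × closes — contains both Q and ~Q.
All 2 branches close.
Every branch closed, so the negation is unsatisfiable and the formula is valid.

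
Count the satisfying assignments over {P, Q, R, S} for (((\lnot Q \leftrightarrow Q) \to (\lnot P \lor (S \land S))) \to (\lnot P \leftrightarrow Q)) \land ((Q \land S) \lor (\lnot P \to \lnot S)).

8

Initial set: {((((\lnot Q \leftrightarrow Q) \to (\lnot P \lor (S \land S))) \to (\lnot P \leftrightarrow Q)) \land ((Q \land S) \lor (\lnot P \to \lnot S)))}.
((((\lnot Q \leftrightarrow Q) \to (\lnot P \lor (S \land S))) \to (\lnot P \leftrightarrow Q)) \land ((Q \land S) \lor (\lnot P \to \lnot S))): α-rule — add (((\lnot Q \leftrightarrow Q) \to (\lnot P \lor (S \land S))) \to (\lnot P \leftrightarrow Q)), ((Q \land S) \lor (\lnot P \to \lnot S)).
(((\lnot Q \leftrightarrow Q) \to (\lnot P \lor (S \land S))) \to (\lnot P \leftrightarrow Q)): β-rule — branch into \lnot ((\lnot Q \leftrightarrow Q) \to (\lnot P \lor (S \land S)))  //  (\lnot P \leftrightarrow Q).
  branch 1 (add \lnot ((\lnot Q \leftrightarrow Q) \to (\lnot P \lor (S \land S)))):
    \lnot ((\lnot Q \leftrightarrow Q) \to (\lnot P \lor (S \land S))): α-rule — add (\lnot Q \leftrightarrow Q), \lnot (\lnot P \lor (S \land S)).
    \lnot (\lnot P \lor (S \land S)): α-rule — add \lnot \lnot P, \lnot (S \land S).
    ((Q \land S) \lor (\lnot P \to \lnot S)): β-rule — branch into (Q \land S)  //  (\lnot P \to \lnot S).
      branch 1.1 (add (Q \land S)):
        (Q \land S): α-rule — add Q, S.
        (\lnot Q \leftrightarrow Q): β-rule — branch into \lnot Q, Q  //  \lnot \lnot Q, \lnot Q.
          branch 1.1.1 (add \lnot Q, Q):
            × closes — contains both Q and \lnot Q.
          branch 1.1.2 (add \lnot \lnot Q, \lnot Q):
            × closes — contains both Q and \lnot Q.
      branch 1.2 (add (\lnot P \to \lnot S)):
        (\lnot Q \leftrightarrow Q): β-rule — branch into \lnot Q, Q  //  \lnot \lnot Q, \lnot Q.
          branch 1.2.1 (add \lnot Q, Q):
            × closes — contains both Q and \lnot Q.
          branch 1.2.2 (add \lnot \lnot Q, \lnot Q):
            × closes — contains both Q and \lnot Q.
  branch 2 (add (\lnot P \leftrightarrow Q)):
    ((Q \land S) \lor (\lnot P \to \lnot S)): β-rule — branch into (Q \land S)  //  (\lnot P \to \lnot S).
      branch 2.1 (add (Q \land S)):
        (Q \land S): α-rule — add Q, S.
        (\lnot P \leftrightarrow Q): β-rule — branch into \lnot P, Q  //  \lnot \lnot P, \lnot Q.
          branch 2.1.1 (add \lnot P, Q):
            ○ open, literals {P=false, Q=true, S=true}.
          branch 2.1.2 (add \lnot \lnot P, \lnot Q):
            × closes — contains both Q and \lnot Q.
      branch 2.2 (add (\lnot P \to \lnot S)):
        (\lnot P \leftrightarrow Q): β-rule — branch into \lnot P, Q  //  \lnot \lnot P, \lnot Q.
          branch 2.2.1 (add \lnot P, Q):
            (\lnot P \to \lnot S): β-rule — branch into \lnot \lnot P  //  \lnot S.
              branch 2.2.1.1 (add \lnot \lnot P):
                × closes — contains both P and \lnot P.
              branch 2.2.1.2 (add \lnot S):
                ○ open, literals {P=false, Q=true, S=false}.
          branch 2.2.2 (add \lnot \lnot P, \lnot Q):
            (\lnot P \to \lnot S): β-rule — branch into \lnot \lnot P  //  \lnot S.
              branch 2.2.2.1 (add \lnot \lnot P):
                ○ open, literals {P=true, Q=false}.
              branch 2.2.2.2 (add \lnot S):
                ○ open, literals {P=true, Q=false, S=false}.
6 branches closed, 4 open.
Each open branch fixes some atoms; the unmentioned ones are free. Counting distinct full assignments: branch {P=false, Q=true, S=true} (R) contributes 2 new; branch {P=false, Q=true, S=false} (R) contributes 2 new; branch {P=true, Q=false} (R, S) contributes 4 new; branch {P=true, Q=false, S=false} (R) contributes 0 new. Total: 8.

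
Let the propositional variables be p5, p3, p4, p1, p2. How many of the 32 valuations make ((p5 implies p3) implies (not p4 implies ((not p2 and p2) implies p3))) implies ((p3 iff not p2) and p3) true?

Initial set: {(((p5 implies p3) implies (not p4 implies ((not p2 and p2) implies p3))) implies ((p3 iff not p2) and p3))}.
(((p5 implies p3) implies (not p4 implies ((not p2 and p2) implies p3))) implies ((p3 iff not p2) and p3)): β-rule — branch into not ((p5 implies p3) implies (not p4 implies ((not p2 and p2) implies p3)))  //  ((p3 iff not p2) and p3).
  branch 1 (add not ((p5 implies p3) implies (not p4 implies ((not p2 and p2) implies p3)))):
    not ((p5 implies p3) implies (not p4 implies ((not p2 and p2) implies p3))): α-rule — add (p5 implies p3), not (not p4 implies ((not p2 and p2) implies p3)).
    not (not p4 implies ((not p2 and p2) implies p3)): α-rule — add not p4, not ((not p2 and p2) implies p3).
    not ((not p2 and p2) implies p3): α-rule — add (not p2 and p2), not p3.
    (not p2 and p2): α-rule — add not p2, p2.
    × closes — contains both p2 and not p2.
  branch 2 (add ((p3 iff not p2) and p3)):
    ((p3 iff not p2) and p3): α-rule — add (p3 iff not p2), p3.
    (p3 iff not p2): β-rule — branch into p3, not p2  //  not p3, not not p2.
      branch 2.1 (add p3, not p2):
        ○ open, literals {p2=0, p3=1}.
      branch 2.2 (add not p3, not not p2):
        × closes — contains both p3 and not p3.
2 branches closed, 1 open.
Each open branch fixes some atoms; the unmentioned ones are free. Counting distinct full assignments: branch {p2=0, p3=1} (p5, p4, p1) contributes 8 new. Total: 8.

8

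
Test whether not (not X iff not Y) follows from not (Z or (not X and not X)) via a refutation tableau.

Initial set: {not (Z or (not X and not X)); not not (not X iff not Y)}.
not (Z or (not X and not X)): α-rule — add not Z, not (not X and not X).
not not (not X iff not Y): β-rule — branch into not X, not Y  //  not not X, not not Y.
  branch 1 (add not X, not Y):
    not (not X and not X): β-rule — branch into not not X  //  not not X.
      branch 1.1 (add not not X):
        × closes — contains both X and not X.
      branch 1.2 (add not not X):
        × closes — contains both X and not X.
  branch 2 (add not not X, not not Y):
    not (not X and not X): β-rule — branch into not not X  //  not not X.
      branch 2.1 (add not not X):
        ○ open, literals {X=1, Y=1, Z=0}.
      branch 2.2 (add not not X):
        ○ open, literals {X=1, Y=1, Z=0}.
2 branches closed, 2 open.
An open branch gives a countermodel: X=1, Y=1, Z=0 (unmentioned atoms arbitrary); the premises hold there but the conclusion fails.

No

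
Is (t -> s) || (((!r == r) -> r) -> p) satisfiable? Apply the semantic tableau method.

Satisfiable

Initial set: {((t -> s) || (((!r == r) -> r) -> p))}.
((t -> s) || (((!r == r) -> r) -> p)): β-rule — branch into (t -> s)  //  (((!r == r) -> r) -> p).
  branch 1 (add (t -> s)):
    (t -> s): β-rule — branch into !t  //  s.
      branch 1.1 (add !t):
        ○ open, literals {t=F}.
      branch 1.2 (add s):
        ○ open, literals {s=T}.
  branch 2 (add (((!r == r) -> r) -> p)):
    (((!r == r) -> r) -> p): β-rule — branch into !((!r == r) -> r)  //  p.
      branch 2.1 (add !((!r == r) -> r)):
        !((!r == r) -> r): α-rule — add (!r == r), !r.
        (!r == r): β-rule — branch into !r, r  //  !!r, !r.
          branch 2.1.1 (add !r, r):
            × closes — contains both r and !r.
          branch 2.1.2 (add !!r, !r):
            × closes — contains both r and !r.
      branch 2.2 (add p):
        ○ open, literals {p=T}.
2 branches closed, 3 open.
An open branch gives a satisfying assignment: t=F.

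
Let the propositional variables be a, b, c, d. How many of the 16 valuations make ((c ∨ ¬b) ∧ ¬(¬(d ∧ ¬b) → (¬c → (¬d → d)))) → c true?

Initial set: {(((c ∨ ¬b) ∧ ¬(¬(d ∧ ¬b) → (¬c → (¬d → d)))) → c)}.
(((c ∨ ¬b) ∧ ¬(¬(d ∧ ¬b) → (¬c → (¬d → d)))) → c): β-rule — branch into ¬((c ∨ ¬b) ∧ ¬(¬(d ∧ ¬b) → (¬c → (¬d → d))))  //  c.
  branch 1 (add ¬((c ∨ ¬b) ∧ ¬(¬(d ∧ ¬b) → (¬c → (¬d → d))))):
    ¬((c ∨ ¬b) ∧ ¬(¬(d ∧ ¬b) → (¬c → (¬d → d)))): β-rule — branch into ¬(c ∨ ¬b)  //  ¬¬(¬(d ∧ ¬b) → (¬c → (¬d → d))).
      branch 1.1 (add ¬(c ∨ ¬b)):
        ¬(c ∨ ¬b): α-rule — add ¬c, ¬¬b.
        ○ open, literals {b=true, c=false}.
      branch 1.2 (add ¬¬(¬(d ∧ ¬b) → (¬c → (¬d → d)))):
        ¬¬(¬(d ∧ ¬b) → (¬c → (¬d → d))): β-rule — branch into ¬¬(d ∧ ¬b)  //  (¬c → (¬d → d)).
          branch 1.2.1 (add ¬¬(d ∧ ¬b)):
            ¬¬(d ∧ ¬b): α-rule — add d, ¬b.
            ○ open, literals {b=false, d=true}.
          branch 1.2.2 (add (¬c → (¬d → d))):
            (¬c → (¬d → d)): β-rule — branch into ¬¬c  //  (¬d → d).
              branch 1.2.2.1 (add ¬¬c):
                ○ open, literals {c=true}.
              branch 1.2.2.2 (add (¬d → d)):
                (¬d → d): β-rule — branch into ¬¬d  //  d.
                  branch 1.2.2.2.1 (add ¬¬d):
                    ○ open, literals {d=true}.
                  branch 1.2.2.2.2 (add d):
                    ○ open, literals {d=true}.
  branch 2 (add c):
    ○ open, literals {c=true}.
0 branches closed, 6 open.
Each open branch fixes some atoms; the unmentioned ones are free. Counting distinct full assignments: branch {b=true, c=false} (a, d) contributes 4 new; branch {b=false, d=true} (a, c) contributes 4 new; branch {c=true} (a, b, d) contributes 6 new; branch {d=true} (a, b, c) contributes 0 new; branch {d=true} (a, b, c) contributes 0 new; branch {c=true} (a, b, d) contributes 0 new. Total: 14.

14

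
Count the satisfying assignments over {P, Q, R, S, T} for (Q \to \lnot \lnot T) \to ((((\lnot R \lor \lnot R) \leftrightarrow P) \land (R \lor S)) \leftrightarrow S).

23

Initial set: {T ((Q \to \lnot \lnot T) \to ((((\lnot R \lor \lnot R) \leftrightarrow P) \land (R \lor S)) \leftrightarrow S))}.
T ((Q \to \lnot \lnot T) \to ((((\lnot R \lor \lnot R) \leftrightarrow P) \land (R \lor S)) \leftrightarrow S)): β-rule — branch into F (Q \to \lnot \lnot T)  //  T ((((\lnot R \lor \lnot R) \leftrightarrow P) \land (R \lor S)) \leftrightarrow S).
  branch 1 (add F (Q \to \lnot \lnot T)):
    F (Q \to \lnot \lnot T): α-rule — add T Q, F \lnot \lnot T.
    F \lnot \lnot T: drop double negation, giving F T.
    ○ open, literals {Q=1, T=0}.
  branch 2 (add T ((((\lnot R \lor \lnot R) \leftrightarrow P) \land (R \lor S)) \leftrightarrow S)):
    T ((((\lnot R \lor \lnot R) \leftrightarrow P) \land (R \lor S)) \leftrightarrow S): β-rule — branch into T (((\lnot R \lor \lnot R) \leftrightarrow P) \land (R \lor S)), T S  //  F (((\lnot R \lor \lnot R) \leftrightarrow P) \land (R \lor S)), F S.
      branch 2.1 (add T (((\lnot R \lor \lnot R) \leftrightarrow P) \land (R \lor S)), T S):
        T (((\lnot R \lor \lnot R) \leftrightarrow P) \land (R \lor S)): α-rule — add T ((\lnot R \lor \lnot R) \leftrightarrow P), T (R \lor S).
        T ((\lnot R \lor \lnot R) \leftrightarrow P): β-rule — branch into T (\lnot R \lor \lnot R), T P  //  F (\lnot R \lor \lnot R), F P.
          branch 2.1.1 (add T (\lnot R \lor \lnot R), T P):
            T (R \lor S): β-rule — branch into T R  //  T S.
              branch 2.1.1.1 (add T R):
                T (\lnot R \lor \lnot R): β-rule — branch into T \lnot R  //  T \lnot R.
                  branch 2.1.1.1.1 (add T \lnot R):
                    × closes — contains both R and \lnot R.
                  branch 2.1.1.1.2 (add T \lnot R):
                    × closes — contains both R and \lnot R.
              branch 2.1.1.2 (add T S):
                T (\lnot R \lor \lnot R): β-rule — branch into T \lnot R  //  T \lnot R.
                  branch 2.1.1.2.1 (add T \lnot R):
                    ○ open, literals {P=1, R=0, S=1}.
                  branch 2.1.1.2.2 (add T \lnot R):
                    ○ open, literals {P=1, R=0, S=1}.
          branch 2.1.2 (add F (\lnot R \lor \lnot R), F P):
            F (\lnot R \lor \lnot R): α-rule — add F \lnot R, F \lnot R.
            T (R \lor S): β-rule — branch into T R  //  T S.
              branch 2.1.2.1 (add T R):
                ○ open, literals {P=0, R=1, S=1}.
              branch 2.1.2.2 (add T S):
                ○ open, literals {P=0, R=1, S=1}.
      branch 2.2 (add F (((\lnot R \lor \lnot R) \leftrightarrow P) \land (R \lor S)), F S):
        F (((\lnot R \lor \lnot R) \leftrightarrow P) \land (R \lor S)): β-rule — branch into F ((\lnot R \lor \lnot R) \leftrightarrow P)  //  F (R \lor S).
          branch 2.2.1 (add F ((\lnot R \lor \lnot R) \leftrightarrow P)):
            F ((\lnot R \lor \lnot R) \leftrightarrow P): β-rule — branch into T (\lnot R \lor \lnot R), F P  //  F (\lnot R \lor \lnot R), T P.
              branch 2.2.1.1 (add T (\lnot R \lor \lnot R), F P):
                T (\lnot R \lor \lnot R): β-rule — branch into T \lnot R  //  T \lnot R.
                  branch 2.2.1.1.1 (add T \lnot R):
                    ○ open, literals {P=0, R=0, S=0}.
                  branch 2.2.1.1.2 (add T \lnot R):
                    ○ open, literals {P=0, R=0, S=0}.
              branch 2.2.1.2 (add F (\lnot R \lor \lnot R), T P):
                F (\lnot R \lor \lnot R): α-rule — add F \lnot R, F \lnot R.
                ○ open, literals {P=1, R=1, S=0}.
          branch 2.2.2 (add F (R \lor S)):
            F (R \lor S): α-rule — add F R, F S.
            ○ open, literals {R=0, S=0}.
2 branches closed, 9 open.
Each open branch fixes some atoms; the unmentioned ones are free. Counting distinct full assignments: branch {Q=1, T=0} (P, R, S) contributes 8 new; branch {P=1, R=0, S=1} (Q, T) contributes 3 new; branch {P=1, R=0, S=1} (Q, T) contributes 0 new; branch {P=0, R=1, S=1} (Q, T) contributes 3 new; branch {P=0, R=1, S=1} (Q, T) contributes 0 new; branch {P=0, R=0, S=0} (Q, T) contributes 3 new; branch {P=0, R=0, S=0} (Q, T) contributes 0 new; branch {P=1, R=1, S=0} (Q, T) contributes 3 new; branch {R=0, S=0} (P, Q, T) contributes 3 new. Total: 23.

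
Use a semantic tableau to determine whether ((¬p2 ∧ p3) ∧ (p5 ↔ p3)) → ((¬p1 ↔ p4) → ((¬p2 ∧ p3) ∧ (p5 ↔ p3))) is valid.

Assume the negation and expand:
Initial set: {¬(((¬p2 ∧ p3) ∧ (p5 ↔ p3)) → ((¬p1 ↔ p4) → ((¬p2 ∧ p3) ∧ (p5 ↔ p3))))}.
¬(((¬p2 ∧ p3) ∧ (p5 ↔ p3)) → ((¬p1 ↔ p4) → ((¬p2 ∧ p3) ∧ (p5 ↔ p3)))): α-rule — add ((¬p2 ∧ p3) ∧ (p5 ↔ p3)), ¬((¬p1 ↔ p4) → ((¬p2 ∧ p3) ∧ (p5 ↔ p3))).
((¬p2 ∧ p3) ∧ (p5 ↔ p3)): α-rule — add (¬p2 ∧ p3), (p5 ↔ p3).
¬((¬p1 ↔ p4) → ((¬p2 ∧ p3) ∧ (p5 ↔ p3))): α-rule — add (¬p1 ↔ p4), ¬((¬p2 ∧ p3) ∧ (p5 ↔ p3)).
(¬p2 ∧ p3): α-rule — add ¬p2, p3.
(p5 ↔ p3): β-rule — branch into p5, p3  //  ¬p5, ¬p3.
  branch 1 (add p5, p3):
    (¬p1 ↔ p4): β-rule — branch into ¬p1, p4  //  ¬¬p1, ¬p4.
      branch 1.1 (add ¬p1, p4):
        ¬((¬p2 ∧ p3) ∧ (p5 ↔ p3)): β-rule — branch into ¬(¬p2 ∧ p3)  //  ¬(p5 ↔ p3).
          branch 1.1.1 (add ¬(¬p2 ∧ p3)):
            ¬(¬p2 ∧ p3): β-rule — branch into ¬¬p2  //  ¬p3.
              branch 1.1.1.1 (add ¬¬p2):
                × closes — contains both p2 and ¬p2.
              branch 1.1.1.2 (add ¬p3):
                × closes — contains both p3 and ¬p3.
          branch 1.1.2 (add ¬(p5 ↔ p3)):
            ¬(p5 ↔ p3): β-rule — branch into p5, ¬p3  //  ¬p5, p3.
              branch 1.1.2.1 (add p5, ¬p3):
                × closes — contains both p3 and ¬p3.
              branch 1.1.2.2 (add ¬p5, p3):
                × closes — contains both p5 and ¬p5.
      branch 1.2 (add ¬¬p1, ¬p4):
        ¬((¬p2 ∧ p3) ∧ (p5 ↔ p3)): β-rule — branch into ¬(¬p2 ∧ p3)  //  ¬(p5 ↔ p3).
          branch 1.2.1 (add ¬(¬p2 ∧ p3)):
            ¬(¬p2 ∧ p3): β-rule — branch into ¬¬p2  //  ¬p3.
              branch 1.2.1.1 (add ¬¬p2):
                × closes — contains both p2 and ¬p2.
              branch 1.2.1.2 (add ¬p3):
                × closes — contains both p3 and ¬p3.
          branch 1.2.2 (add ¬(p5 ↔ p3)):
            ¬(p5 ↔ p3): β-rule — branch into p5, ¬p3  //  ¬p5, p3.
              branch 1.2.2.1 (add p5, ¬p3):
                × closes — contains both p3 and ¬p3.
              branch 1.2.2.2 (add ¬p5, p3):
                × closes — contains both p5 and ¬p5.
  branch 2 (add ¬p5, ¬p3):
    × closes — contains both p3 and ¬p3.
All 9 branches close.
Every branch closed, so the negation is unsatisfiable and the formula is valid.

Valid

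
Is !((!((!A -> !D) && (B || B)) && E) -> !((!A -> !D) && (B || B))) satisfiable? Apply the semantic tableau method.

Initial set: {!((!((!A -> !D) && (B || B)) && E) -> !((!A -> !D) && (B || B)))}.
!((!((!A -> !D) && (B || B)) && E) -> !((!A -> !D) && (B || B))): α-rule — add (!((!A -> !D) && (B || B)) && E), !!((!A -> !D) && (B || B)).
(!((!A -> !D) && (B || B)) && E): α-rule — add !((!A -> !D) && (B || B)), E.
!!((!A -> !D) && (B || B)): α-rule — add (!A -> !D), (B || B).
!((!A -> !D) && (B || B)): β-rule — branch into !(!A -> !D)  //  !(B || B).
  branch 1 (add !(!A -> !D)):
    !(!A -> !D): α-rule — add !A, !!D.
    (!A -> !D): β-rule — branch into !!A  //  !D.
      branch 1.1 (add !!A):
        × closes — contains both A and !A.
      branch 1.2 (add !D):
        × closes — contains both D and !D.
  branch 2 (add !(B || B)):
    !(B || B): α-rule — add !B, !B.
    (!A -> !D): β-rule — branch into !!A  //  !D.
      branch 2.1 (add !!A):
        (B || B): β-rule — branch into B  //  B.
          branch 2.1.1 (add B):
            × closes — contains both B and !B.
          branch 2.1.2 (add B):
            × closes — contains both B and !B.
      branch 2.2 (add !D):
        (B || B): β-rule — branch into B  //  B.
          branch 2.2.1 (add B):
            × closes — contains both B and !B.
          branch 2.2.2 (add B):
            × closes — contains both B and !B.
All 6 branches close.
Every branch closed; the formula is unsatisfiable.

Unsatisfiable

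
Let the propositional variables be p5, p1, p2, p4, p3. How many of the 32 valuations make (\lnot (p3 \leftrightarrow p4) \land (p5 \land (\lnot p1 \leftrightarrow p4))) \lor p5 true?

Initial set: {T ((\lnot (p3 \leftrightarrow p4) \land (p5 \land (\lnot p1 \leftrightarrow p4))) \lor p5)}.
T ((\lnot (p3 \leftrightarrow p4) \land (p5 \land (\lnot p1 \leftrightarrow p4))) \lor p5): β-rule — branch into T (\lnot (p3 \leftrightarrow p4) \land (p5 \land (\lnot p1 \leftrightarrow p4)))  //  T p5.
  branch 1 (add T (\lnot (p3 \leftrightarrow p4) \land (p5 \land (\lnot p1 \leftrightarrow p4)))):
    T (\lnot (p3 \leftrightarrow p4) \land (p5 \land (\lnot p1 \leftrightarrow p4))): α-rule — add T \lnot (p3 \leftrightarrow p4), T (p5 \land (\lnot p1 \leftrightarrow p4)).
    T (p5 \land (\lnot p1 \leftrightarrow p4)): α-rule — add T p5, T (\lnot p1 \leftrightarrow p4).
    T \lnot (p3 \leftrightarrow p4): β-rule — branch into T p3, F p4  //  F p3, T p4.
      branch 1.1 (add T p3, F p4):
        T (\lnot p1 \leftrightarrow p4): β-rule — branch into T \lnot p1, T p4  //  F \lnot p1, F p4.
          branch 1.1.1 (add T \lnot p1, T p4):
            × closes — contains both p4 and \lnot p4.
          branch 1.1.2 (add F \lnot p1, F p4):
            ○ open, literals {p1=1, p3=1, p4=0, p5=1}.
      branch 1.2 (add F p3, T p4):
        T (\lnot p1 \leftrightarrow p4): β-rule — branch into T \lnot p1, T p4  //  F \lnot p1, F p4.
          branch 1.2.1 (add T \lnot p1, T p4):
            ○ open, literals {p1=0, p3=0, p4=1, p5=1}.
          branch 1.2.2 (add F \lnot p1, F p4):
            × closes — contains both p4 and \lnot p4.
  branch 2 (add T p5):
    ○ open, literals {p5=1}.
2 branches closed, 3 open.
Each open branch fixes some atoms; the unmentioned ones are free. Counting distinct full assignments: branch {p1=1, p3=1, p4=0, p5=1} (p2) contributes 2 new; branch {p1=0, p3=0, p4=1, p5=1} (p2) contributes 2 new; branch {p5=1} (p1, p2, p4, p3) contributes 12 new. Total: 16.

16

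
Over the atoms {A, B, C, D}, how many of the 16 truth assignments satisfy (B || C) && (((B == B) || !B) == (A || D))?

Initial set: {T ((B || C) && (((B == B) || !B) == (A || D)))}.
T ((B || C) && (((B == B) || !B) == (A || D))): α-rule — add T (B || C), T (((B == B) || !B) == (A || D)).
T (B || C): β-rule — branch into T B  //  T C.
  branch 1 (add T B):
    T (((B == B) || !B) == (A || D)): β-rule — branch into T ((B == B) || !B), T (A || D)  //  F ((B == B) || !B), F (A || D).
      branch 1.1 (add T ((B == B) || !B), T (A || D)):
        T ((B == B) || !B): β-rule — branch into T (B == B)  //  T !B.
          branch 1.1.1 (add T (B == B)):
            T (A || D): β-rule — branch into T A  //  T D.
              branch 1.1.1.1 (add T A):
                T (B == B): β-rule — branch into T B, T B  //  F B, F B.
                  branch 1.1.1.1.1 (add T B, T B):
                    ○ open, literals {A=1, B=1}.
                  branch 1.1.1.1.2 (add F B, F B):
                    × closes — contains both B and !B.
              branch 1.1.1.2 (add T D):
                T (B == B): β-rule — branch into T B, T B  //  F B, F B.
                  branch 1.1.1.2.1 (add T B, T B):
                    ○ open, literals {B=1, D=1}.
                  branch 1.1.1.2.2 (add F B, F B):
                    × closes — contains both B and !B.
          branch 1.1.2 (add T !B):
            × closes — contains both B and !B.
      branch 1.2 (add F ((B == B) || !B), F (A || D)):
        F ((B == B) || !B): α-rule — add F (B == B), F !B.
        F (A || D): α-rule — add F A, F D.
        F (B == B): β-rule — branch into T B, F B  //  F B, T B.
          branch 1.2.1 (add T B, F B):
            × closes — contains both B and !B.
          branch 1.2.2 (add F B, T B):
            × closes — contains both B and !B.
  branch 2 (add T C):
    T (((B == B) || !B) == (A || D)): β-rule — branch into T ((B == B) || !B), T (A || D)  //  F ((B == B) || !B), F (A || D).
      branch 2.1 (add T ((B == B) || !B), T (A || D)):
        T ((B == B) || !B): β-rule — branch into T (B == B)  //  T !B.
          branch 2.1.1 (add T (B == B)):
            T (A || D): β-rule — branch into T A  //  T D.
              branch 2.1.1.1 (add T A):
                T (B == B): β-rule — branch into T B, T B  //  F B, F B.
                  branch 2.1.1.1.1 (add T B, T B):
                    ○ open, literals {A=1, B=1, C=1}.
                  branch 2.1.1.1.2 (add F B, F B):
                    ○ open, literals {A=1, B=0, C=1}.
              branch 2.1.1.2 (add T D):
                T (B == B): β-rule — branch into T B, T B  //  F B, F B.
                  branch 2.1.1.2.1 (add T B, T B):
                    ○ open, literals {B=1, C=1, D=1}.
                  branch 2.1.1.2.2 (add F B, F B):
                    ○ open, literals {B=0, C=1, D=1}.
          branch 2.1.2 (add T !B):
            T (A || D): β-rule — branch into T A  //  T D.
              branch 2.1.2.1 (add T A):
                ○ open, literals {A=1, B=0, C=1}.
              branch 2.1.2.2 (add T D):
                ○ open, literals {B=0, C=1, D=1}.
      branch 2.2 (add F ((B == B) || !B), F (A || D)):
        F ((B == B) || !B): α-rule — add F (B == B), F !B.
        F (A || D): α-rule — add F A, F D.
        F (B == B): β-rule — branch into T B, F B  //  F B, T B.
          branch 2.2.1 (add T B, F B):
            × closes — contains both B and !B.
          branch 2.2.2 (add F B, T B):
            × closes — contains both B and !B.
7 branches closed, 8 open.
Each open branch fixes some atoms; the unmentioned ones are free. Counting distinct full assignments: branch {A=1, B=1} (C, D) contributes 4 new; branch {B=1, D=1} (A, C) contributes 2 new; branch {A=1, B=1, C=1} (D) contributes 0 new; branch {A=1, B=0, C=1} (D) contributes 2 new; branch {B=1, C=1, D=1} (A) contributes 0 new; branch {B=0, C=1, D=1} (A) contributes 1 new; branch {A=1, B=0, C=1} (D) contributes 0 new; branch {B=0, C=1, D=1} (A) contributes 0 new. Total: 9.

9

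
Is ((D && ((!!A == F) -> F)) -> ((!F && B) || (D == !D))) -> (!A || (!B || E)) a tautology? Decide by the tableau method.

Not valid

Assume the negation and expand:
Initial set: {!(((D && ((!!A == F) -> F)) -> ((!F && B) || (D == !D))) -> (!A || (!B || E)))}.
!(((D && ((!!A == F) -> F)) -> ((!F && B) || (D == !D))) -> (!A || (!B || E))): α-rule — add ((D && ((!!A == F) -> F)) -> ((!F && B) || (D == !D))), !(!A || (!B || E)).
!(!A || (!B || E)): α-rule — add !!A, !(!B || E).
!(!B || E): α-rule — add !!B, !E.
((D && ((!!A == F) -> F)) -> ((!F && B) || (D == !D))): β-rule — branch into !(D && ((!!A == F) -> F))  //  ((!F && B) || (D == !D)).
  branch 1 (add !(D && ((!!A == F) -> F))):
    !(D && ((!!A == F) -> F)): β-rule — branch into !D  //  !((!!A == F) -> F).
      branch 1.1 (add !D):
        ○ open, literals {A=true, B=true, D=false, E=false}.
      branch 1.2 (add !((!!A == F) -> F)):
        !((!!A == F) -> F): α-rule — add (!!A == F), !F.
        (!!A == F): β-rule — branch into !!A, F  //  !!!A, !F.
          branch 1.2.1 (add !!A, F):
            × closes — contains both F and !F.
          branch 1.2.2 (add !!!A, !F):
            !!!A: drop double negation, giving !A.
            × closes — contains both A and !A.
  branch 2 (add ((!F && B) || (D == !D))):
    ((!F && B) || (D == !D)): β-rule — branch into (!F && B)  //  (D == !D).
      branch 2.1 (add (!F && B)):
        (!F && B): α-rule — add !F, B.
        ○ open, literals {A=true, B=true, E=false, F=false}.
      branch 2.2 (add (D == !D)):
        (D == !D): β-rule — branch into D, !D  //  !D, !!D.
          branch 2.2.1 (add D, !D):
            × closes — contains both D and !D.
          branch 2.2.2 (add !D, !!D):
            × closes — contains both D and !D.
4 branches closed, 2 open.
An open branch gives a countermodel: A=true, B=true, D=false, E=false (unmentioned atoms arbitrary); under it the original formula is false.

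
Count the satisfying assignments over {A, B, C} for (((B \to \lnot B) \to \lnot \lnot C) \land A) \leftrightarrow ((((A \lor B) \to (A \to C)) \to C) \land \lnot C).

Initial set: {T ((((B \to \lnot B) \to \lnot \lnot C) \land A) \leftrightarrow ((((A \lor B) \to (A \to C)) \to C) \land \lnot C))}.
T ((((B \to \lnot B) \to \lnot \lnot C) \land A) \leftrightarrow ((((A \lor B) \to (A \to C)) \to C) \land \lnot C)): β-rule — branch into T (((B \to \lnot B) \to \lnot \lnot C) \land A), T ((((A \lor B) \to (A \to C)) \to C) \land \lnot C)  //  F (((B \to \lnot B) \to \lnot \lnot C) \land A), F ((((A \lor B) \to (A \to C)) \to C) \land \lnot C).
  branch 1 (add T (((B \to \lnot B) \to \lnot \lnot C) \land A), T ((((A \lor B) \to (A \to C)) \to C) \land \lnot C)):
    T (((B \to \lnot B) \to \lnot \lnot C) \land A): α-rule — add T ((B \to \lnot B) \to \lnot \lnot C), T A.
    T ((((A \lor B) \to (A \to C)) \to C) \land \lnot C): α-rule — add T (((A \lor B) \to (A \to C)) \to C), T \lnot C.
    T ((B \to \lnot B) \to \lnot \lnot C): β-rule — branch into F (B \to \lnot B)  //  T \lnot \lnot C.
      branch 1.1 (add F (B \to \lnot B)):
        F (B \to \lnot B): α-rule — add T B, F \lnot B.
        T (((A \lor B) \to (A \to C)) \to C): β-rule — branch into F ((A \lor B) \to (A \to C))  //  T C.
          branch 1.1.1 (add F ((A \lor B) \to (A \to C))):
            F ((A \lor B) \to (A \to C)): α-rule — add T (A \lor B), F (A \to C).
            F (A \to C): α-rule — add T A, F C.
            T (A \lor B): β-rule — branch into T A  //  T B.
              branch 1.1.1.1 (add T A):
                ○ open, literals {A=1, B=1, C=0}.
              branch 1.1.1.2 (add T B):
                ○ open, literals {A=1, B=1, C=0}.
          branch 1.1.2 (add T C):
            × closes — contains both C and \lnot C.
      branch 1.2 (add T \lnot \lnot C):
        T \lnot \lnot C: drop double negation, giving T C.
        × closes — contains both C and \lnot C.
  branch 2 (add F (((B \to \lnot B) \to \lnot \lnot C) \land A), F ((((A \lor B) \to (A \to C)) \to C) \land \lnot C)):
    F (((B \to \lnot B) \to \lnot \lnot C) \land A): β-rule — branch into F ((B \to \lnot B) \to \lnot \lnot C)  //  F A.
      branch 2.1 (add F ((B \to \lnot B) \to \lnot \lnot C)):
        F ((B \to \lnot B) \to \lnot \lnot C): α-rule — add T (B \to \lnot B), F \lnot \lnot C.
        F \lnot \lnot C: drop double negation, giving F C.
        F ((((A \lor B) \to (A \to C)) \to C) \land \lnot C): β-rule — branch into F (((A \lor B) \to (A \to C)) \to C)  //  F \lnot C.
          branch 2.1.1 (add F (((A \lor B) \to (A \to C)) \to C)):
            F (((A \lor B) \to (A \to C)) \to C): α-rule — add T ((A \lor B) \to (A \to C)), F C.
            T (B \to \lnot B): β-rule — branch into F B  //  T \lnot B.
              branch 2.1.1.1 (add F B):
                T ((A \lor B) \to (A \to C)): β-rule — branch into F (A \lor B)  //  T (A \to C).
                  branch 2.1.1.1.1 (add F (A \lor B)):
                    F (A \lor B): α-rule — add F A, F B.
                    ○ open, literals {A=0, B=0, C=0}.
                  branch 2.1.1.1.2 (add T (A \to C)):
                    T (A \to C): β-rule — branch into F A  //  T C.
                      branch 2.1.1.1.2.1 (add F A):
                        ○ open, literals {A=0, B=0, C=0}.
                      branch 2.1.1.1.2.2 (add T C):
                        × closes — contains both C and \lnot C.
              branch 2.1.1.2 (add T \lnot B):
                T ((A \lor B) \to (A \to C)): β-rule — branch into F (A \lor B)  //  T (A \to C).
                  branch 2.1.1.2.1 (add F (A \lor B)):
                    F (A \lor B): α-rule — add F A, F B.
                    ○ open, literals {A=0, B=0, C=0}.
                  branch 2.1.1.2.2 (add T (A \to C)):
                    T (A \to C): β-rule — branch into F A  //  T C.
                      branch 2.1.1.2.2.1 (add F A):
                        ○ open, literals {A=0, B=0, C=0}.
                      branch 2.1.1.2.2.2 (add T C):
                        × closes — contains both C and \lnot C.
          branch 2.1.2 (add F \lnot C):
            × closes — contains both C and \lnot C.
      branch 2.2 (add F A):
        F ((((A \lor B) \to (A \to C)) \to C) \land \lnot C): β-rule — branch into F (((A \lor B) \to (A \to C)) \to C)  //  F \lnot C.
          branch 2.2.1 (add F (((A \lor B) \to (A \to C)) \to C)):
            F (((A \lor B) \to (A \to C)) \to C): α-rule — add T ((A \lor B) \to (A \to C)), F C.
            T ((A \lor B) \to (A \to C)): β-rule — branch into F (A \lor B)  //  T (A \to C).
              branch 2.2.1.1 (add F (A \lor B)):
                F (A \lor B): α-rule — add F A, F B.
                ○ open, literals {A=0, B=0, C=0}.
              branch 2.2.1.2 (add T (A \to C)):
                T (A \to C): β-rule — branch into F A  //  T C.
                  branch 2.2.1.2.1 (add F A):
                    ○ open, literals {A=0, C=0}.
                  branch 2.2.1.2.2 (add T C):
                    × closes — contains both C and \lnot C.
          branch 2.2.2 (add F \lnot C):
            ○ open, literals {A=0, C=1}.
6 branches closed, 9 open.
Each open branch fixes some atoms; the unmentioned ones are free. Counting distinct full assignments: branch {A=1, B=1, C=0} (none free) contributes 1 new; branch {A=1, B=1, C=0} (none free) contributes 0 new; branch {A=0, B=0, C=0} (none free) contributes 1 new; branch {A=0, B=0, C=0} (none free) contributes 0 new; branch {A=0, B=0, C=0} (none free) contributes 0 new; branch {A=0, B=0, C=0} (none free) contributes 0 new; branch {A=0, B=0, C=0} (none free) contributes 0 new; branch {A=0, C=0} (B) contributes 1 new; branch {A=0, C=1} (B) contributes 2 new. Total: 5.

5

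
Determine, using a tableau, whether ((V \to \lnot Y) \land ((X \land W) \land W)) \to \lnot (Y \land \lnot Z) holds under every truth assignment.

Not valid

Assume the negation and expand:
Initial set: {\lnot (((V \to \lnot Y) \land ((X \land W) \land W)) \to \lnot (Y \land \lnot Z))}.
\lnot (((V \to \lnot Y) \land ((X \land W) \land W)) \to \lnot (Y \land \lnot Z)): α-rule — add ((V \to \lnot Y) \land ((X \land W) \land W)), \lnot \lnot (Y \land \lnot Z).
((V \to \lnot Y) \land ((X \land W) \land W)): α-rule — add (V \to \lnot Y), ((X \land W) \land W).
\lnot \lnot (Y \land \lnot Z): α-rule — add Y, \lnot Z.
((X \land W) \land W): α-rule — add (X \land W), W.
(X \land W): α-rule — add X, W.
(V \to \lnot Y): β-rule — branch into \lnot V  //  \lnot Y.
  branch 1 (add \lnot V):
    ○ open, literals {V=F, W=T, X=T, Y=T, Z=F}.
  branch 2 (add \lnot Y):
    × closes — contains both Y and \lnot Y.
1 branch closed, 1 open.
An open branch gives a countermodel: V=F, W=T, X=T, Y=T, Z=F (unmentioned atoms arbitrary); under it the original formula is false.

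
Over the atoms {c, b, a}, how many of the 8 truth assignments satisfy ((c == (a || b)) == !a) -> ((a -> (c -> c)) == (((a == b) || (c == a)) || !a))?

7

Initial set: {(((c == (a || b)) == !a) -> ((a -> (c -> c)) == (((a == b) || (c == a)) || !a)))}.
(((c == (a || b)) == !a) -> ((a -> (c -> c)) == (((a == b) || (c == a)) || !a))): β-rule — branch into !((c == (a || b)) == !a)  //  ((a -> (c -> c)) == (((a == b) || (c == a)) || !a)).
  branch 1 (add !((c == (a || b)) == !a)):
    !((c == (a || b)) == !a): β-rule — branch into (c == (a || b)), !!a  //  !(c == (a || b)), !a.
      branch 1.1 (add (c == (a || b)), !!a):
        (c == (a || b)): β-rule — branch into c, (a || b)  //  !c, !(a || b).
          branch 1.1.1 (add c, (a || b)):
            (a || b): β-rule — branch into a  //  b.
              branch 1.1.1.1 (add a):
                ○ open, literals {a=T, c=T}.
              branch 1.1.1.2 (add b):
                ○ open, literals {a=T, b=T, c=T}.
          branch 1.1.2 (add !c, !(a || b)):
            !(a || b): α-rule — add !a, !b.
            × closes — contains both a and !a.
      branch 1.2 (add !(c == (a || b)), !a):
        !(c == (a || b)): β-rule — branch into c, !(a || b)  //  !c, (a || b).
          branch 1.2.1 (add c, !(a || b)):
            !(a || b): α-rule — add !a, !b.
            ○ open, literals {a=F, b=F, c=T}.
          branch 1.2.2 (add !c, (a || b)):
            (a || b): β-rule — branch into a  //  b.
              branch 1.2.2.1 (add a):
                × closes — contains both a and !a.
              branch 1.2.2.2 (add b):
                ○ open, literals {a=F, b=T, c=F}.
  branch 2 (add ((a -> (c -> c)) == (((a == b) || (c == a)) || !a))):
    ((a -> (c -> c)) == (((a == b) || (c == a)) || !a)): β-rule — branch into (a -> (c -> c)), (((a == b) || (c == a)) || !a)  //  !(a -> (c -> c)), !(((a == b) || (c == a)) || !a).
      branch 2.1 (add (a -> (c -> c)), (((a == b) || (c == a)) || !a)):
        (a -> (c -> c)): β-rule — branch into !a  //  (c -> c).
          branch 2.1.1 (add !a):
            (((a == b) || (c == a)) || !a): β-rule — branch into ((a == b) || (c == a))  //  !a.
              branch 2.1.1.1 (add ((a == b) || (c == a))):
                ((a == b) || (c == a)): β-rule — branch into (a == b)  //  (c == a).
                  branch 2.1.1.1.1 (add (a == b)):
                    (a == b): β-rule — branch into a, b  //  !a, !b.
                      branch 2.1.1.1.1.1 (add a, b):
                        × closes — contains both a and !a.
                      branch 2.1.1.1.1.2 (add !a, !b):
                        ○ open, literals {a=F, b=F}.
                  branch 2.1.1.1.2 (add (c == a)):
                    (c == a): β-rule — branch into c, a  //  !c, !a.
                      branch 2.1.1.1.2.1 (add c, a):
                        × closes — contains both a and !a.
                      branch 2.1.1.1.2.2 (add !c, !a):
                        ○ open, literals {a=F, c=F}.
              branch 2.1.1.2 (add !a):
                ○ open, literals {a=F}.
          branch 2.1.2 (add (c -> c)):
            (((a == b) || (c == a)) || !a): β-rule — branch into ((a == b) || (c == a))  //  !a.
              branch 2.1.2.1 (add ((a == b) || (c == a))):
                (c -> c): β-rule — branch into !c  //  c.
                  branch 2.1.2.1.1 (add !c):
                    ((a == b) || (c == a)): β-rule — branch into (a == b)  //  (c == a).
                      branch 2.1.2.1.1.1 (add (a == b)):
                        (a == b): β-rule — branch into a, b  //  !a, !b.
                          branch 2.1.2.1.1.1.1 (add a, b):
                            ○ open, literals {a=T, b=T, c=F}.
                          branch 2.1.2.1.1.1.2 (add !a, !b):
                            ○ open, literals {a=F, b=F, c=F}.
                      branch 2.1.2.1.1.2 (add (c == a)):
                        (c == a): β-rule — branch into c, a  //  !c, !a.
                          branch 2.1.2.1.1.2.1 (add c, a):
                            × closes — contains both c and !c.
                          branch 2.1.2.1.1.2.2 (add !c, !a):
                            ○ open, literals {a=F, c=F}.
                  branch 2.1.2.1.2 (add c):
                    ((a == b) || (c == a)): β-rule — branch into (a == b)  //  (c == a).
                      branch 2.1.2.1.2.1 (add (a == b)):
                        (a == b): β-rule — branch into a, b  //  !a, !b.
                          branch 2.1.2.1.2.1.1 (add a, b):
                            ○ open, literals {a=T, b=T, c=T}.
                          branch 2.1.2.1.2.1.2 (add !a, !b):
                            ○ open, literals {a=F, b=F, c=T}.
                      branch 2.1.2.1.2.2 (add (c == a)):
                        (c == a): β-rule — branch into c, a  //  !c, !a.
                          branch 2.1.2.1.2.2.1 (add c, a):
                            ○ open, literals {a=T, c=T}.
                          branch 2.1.2.1.2.2.2 (add !c, !a):
                            × closes — contains both c and !c.
              branch 2.1.2.2 (add !a):
                (c -> c): β-rule — branch into !c  //  c.
                  branch 2.1.2.2.1 (add !c):
                    ○ open, literals {a=F, c=F}.
                  branch 2.1.2.2.2 (add c):
                    ○ open, literals {a=F, c=T}.
      branch 2.2 (add !(a -> (c -> c)), !(((a == b) || (c == a)) || !a)):
        !(a -> (c -> c)): α-rule — add a, !(c -> c).
        !(((a == b) || (c == a)) || !a): α-rule — add !((a == b) || (c == a)), !!a.
        !(c -> c): α-rule — add c, !c.
        × closes — contains both c and !c.
7 branches closed, 15 open.
Each open branch fixes some atoms; the unmentioned ones are free. Counting distinct full assignments: branch {a=T, c=T} (b) contributes 2 new; branch {a=T, b=T, c=T} (none free) contributes 0 new; branch {a=F, b=F, c=T} (none free) contributes 1 new; branch {a=F, b=T, c=F} (none free) contributes 1 new; branch {a=F, b=F} (c) contributes 1 new; branch {a=F, c=F} (b) contributes 0 new; branch {a=F} (c, b) contributes 1 new; branch {a=T, b=T, c=F} (none free) contributes 1 new; branch {a=F, b=F, c=F} (none free) contributes 0 new; branch {a=F, c=F} (b) contributes 0 new; branch {a=T, b=T, c=T} (none free) contributes 0 new; branch {a=F, b=F, c=T} (none free) contributes 0 new; branch {a=T, c=T} (b) contributes 0 new; branch {a=F, c=F} (b) contributes 0 new; branch {a=F, c=T} (b) contributes 0 new. Total: 7.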